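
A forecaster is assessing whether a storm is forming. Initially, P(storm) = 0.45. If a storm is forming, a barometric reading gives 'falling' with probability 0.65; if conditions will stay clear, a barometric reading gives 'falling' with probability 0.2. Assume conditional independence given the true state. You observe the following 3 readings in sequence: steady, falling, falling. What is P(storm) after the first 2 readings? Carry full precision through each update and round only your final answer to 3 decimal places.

After 'steady': P(storm) = 0.35·0.4500 / (0.35·0.4500 + 0.8·0.5500) ≈ 0.2636
After 'falling': P(storm) = 0.65·0.2636 / (0.65·0.2636 + 0.2·0.7364) ≈ 0.5378

0.538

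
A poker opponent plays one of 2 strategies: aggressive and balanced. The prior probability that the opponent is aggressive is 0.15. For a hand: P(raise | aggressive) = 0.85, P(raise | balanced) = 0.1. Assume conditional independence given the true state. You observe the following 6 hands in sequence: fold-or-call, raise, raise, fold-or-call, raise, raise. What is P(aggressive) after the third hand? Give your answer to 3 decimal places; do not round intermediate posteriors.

0.680

After 'fold-or-call': P(aggressive) = 0.15·0.1500 / (0.15·0.1500 + 0.9·0.8500) ≈ 0.0286
After 'raise': P(aggressive) = 0.85·0.0286 / (0.85·0.0286 + 0.1·0.9714) ≈ 0.2000
After 'raise': P(aggressive) = 0.85·0.2000 / (0.85·0.2000 + 0.1·0.8000) ≈ 0.6800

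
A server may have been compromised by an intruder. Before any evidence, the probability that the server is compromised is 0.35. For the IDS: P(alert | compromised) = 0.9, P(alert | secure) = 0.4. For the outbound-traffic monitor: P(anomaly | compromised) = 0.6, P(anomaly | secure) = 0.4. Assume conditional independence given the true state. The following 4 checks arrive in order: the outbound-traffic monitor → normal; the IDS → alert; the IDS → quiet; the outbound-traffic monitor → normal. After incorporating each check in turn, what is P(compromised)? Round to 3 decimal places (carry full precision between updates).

Each posterior becomes the prior for the next update.
After the outbound-traffic monitor='normal': P(compromised) = 0.4·0.3500 / (0.4·0.3500 + 0.6·0.6500) ≈ 0.2642
After the IDS='alert': P(compromised) = 0.9·0.2642 / (0.9·0.2642 + 0.4·0.7358) ≈ 0.4468
After the IDS='quiet': P(compromised) = 0.1·0.4468 / (0.1·0.4468 + 0.6·0.5532) ≈ 0.1186
After the outbound-traffic monitor='normal': P(compromised) = 0.4·0.1186 / (0.4·0.1186 + 0.6·0.8814) ≈ 0.0824

0.082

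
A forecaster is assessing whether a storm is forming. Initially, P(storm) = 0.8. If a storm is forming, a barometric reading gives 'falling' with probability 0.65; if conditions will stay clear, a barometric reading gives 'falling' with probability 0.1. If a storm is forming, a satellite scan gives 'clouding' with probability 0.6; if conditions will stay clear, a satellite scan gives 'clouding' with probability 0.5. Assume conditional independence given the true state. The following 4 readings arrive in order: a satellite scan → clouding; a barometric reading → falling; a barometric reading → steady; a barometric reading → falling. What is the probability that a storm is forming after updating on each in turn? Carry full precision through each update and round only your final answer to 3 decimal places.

After a satellite scan='clouding': P(storm) = 0.6·0.8000 / (0.6·0.8000 + 0.5·0.2000) ≈ 0.8276
After a barometric reading='falling': P(storm) = 0.65·0.8276 / (0.65·0.8276 + 0.1·0.1724) ≈ 0.9689
After a barometric reading='steady': P(storm) = 0.35·0.9689 / (0.35·0.9689 + 0.9·0.0311) ≈ 0.9239
After a barometric reading='falling': P(storm) = 0.65·0.9239 / (0.65·0.9239 + 0.1·0.0761) ≈ 0.9875

0.987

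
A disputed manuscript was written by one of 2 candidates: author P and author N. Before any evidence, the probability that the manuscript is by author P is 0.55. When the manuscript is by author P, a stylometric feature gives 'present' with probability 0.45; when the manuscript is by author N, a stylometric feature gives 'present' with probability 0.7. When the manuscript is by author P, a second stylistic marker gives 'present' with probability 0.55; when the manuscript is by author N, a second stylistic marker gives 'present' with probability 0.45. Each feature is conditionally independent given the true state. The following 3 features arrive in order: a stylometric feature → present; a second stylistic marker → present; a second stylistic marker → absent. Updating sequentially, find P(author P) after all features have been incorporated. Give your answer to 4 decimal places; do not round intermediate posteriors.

After a stylometric feature='present': P(author P) = 0.45·0.5500 / (0.45·0.5500 + 0.7·0.4500) ≈ 0.4400
After a second stylistic marker='present': P(author P) = 0.55·0.4400 / (0.55·0.4400 + 0.45·0.5600) ≈ 0.4899
After a second stylistic marker='absent': P(author P) = 0.45·0.4899 / (0.45·0.4899 + 0.55·0.5101) ≈ 0.4400

0.4400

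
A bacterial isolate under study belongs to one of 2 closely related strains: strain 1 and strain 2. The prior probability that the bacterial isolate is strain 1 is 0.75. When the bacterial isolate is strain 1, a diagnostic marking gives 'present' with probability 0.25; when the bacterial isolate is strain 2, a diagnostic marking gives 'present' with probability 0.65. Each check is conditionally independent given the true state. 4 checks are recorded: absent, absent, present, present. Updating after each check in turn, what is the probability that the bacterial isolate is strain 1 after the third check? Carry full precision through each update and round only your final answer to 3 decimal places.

After 'absent': P(strain 1) = 0.75·0.7500 / (0.75·0.7500 + 0.35·0.2500) ≈ 0.8654
After 'absent': P(strain 1) = 0.75·0.8654 / (0.75·0.8654 + 0.35·0.1346) ≈ 0.9323
After 'present': P(strain 1) = 0.25·0.9323 / (0.25·0.9323 + 0.65·0.0677) ≈ 0.8412

0.841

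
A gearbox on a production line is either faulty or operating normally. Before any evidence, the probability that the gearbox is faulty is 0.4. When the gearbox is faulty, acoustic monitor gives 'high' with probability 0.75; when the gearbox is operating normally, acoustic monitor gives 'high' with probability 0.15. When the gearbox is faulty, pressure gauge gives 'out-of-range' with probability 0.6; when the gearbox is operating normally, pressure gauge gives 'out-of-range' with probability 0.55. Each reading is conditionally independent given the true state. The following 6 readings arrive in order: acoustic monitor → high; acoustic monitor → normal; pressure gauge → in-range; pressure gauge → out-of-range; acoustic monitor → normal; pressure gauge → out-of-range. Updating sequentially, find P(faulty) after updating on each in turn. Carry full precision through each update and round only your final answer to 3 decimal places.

0.234

Each posterior becomes the prior for the next update.
After acoustic monitor='high': P(faulty) = 0.75·0.4000 / (0.75·0.4000 + 0.15·0.6000) ≈ 0.7692
After acoustic monitor='normal': P(faulty) = 0.25·0.7692 / (0.25·0.7692 + 0.85·0.2308) ≈ 0.4950
After pressure gauge='in-range': P(faulty) = 0.4·0.4950 / (0.4·0.4950 + 0.45·0.5050) ≈ 0.4657
After pressure gauge='out-of-range': P(faulty) = 0.6·0.4657 / (0.6·0.4657 + 0.55·0.5343) ≈ 0.4874
After acoustic monitor='normal': P(faulty) = 0.25·0.4874 / (0.25·0.4874 + 0.85·0.5126) ≈ 0.2185
After pressure gauge='out-of-range': P(faulty) = 0.6·0.2185 / (0.6·0.2185 + 0.55·0.7815) ≈ 0.2337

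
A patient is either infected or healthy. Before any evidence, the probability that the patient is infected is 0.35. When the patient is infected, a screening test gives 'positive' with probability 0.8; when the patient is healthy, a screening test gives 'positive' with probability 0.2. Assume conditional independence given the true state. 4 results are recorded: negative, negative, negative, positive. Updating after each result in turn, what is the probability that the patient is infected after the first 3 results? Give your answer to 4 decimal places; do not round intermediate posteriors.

After 'negative': P(infected) = 0.2·0.3500 / (0.2·0.3500 + 0.8·0.6500) ≈ 0.1186
After 'negative': P(infected) = 0.2·0.1186 / (0.2·0.1186 + 0.8·0.8814) ≈ 0.0326
After 'negative': P(infected) = 0.2·0.0326 / (0.2·0.0326 + 0.8·0.9674) ≈ 0.0083

0.0083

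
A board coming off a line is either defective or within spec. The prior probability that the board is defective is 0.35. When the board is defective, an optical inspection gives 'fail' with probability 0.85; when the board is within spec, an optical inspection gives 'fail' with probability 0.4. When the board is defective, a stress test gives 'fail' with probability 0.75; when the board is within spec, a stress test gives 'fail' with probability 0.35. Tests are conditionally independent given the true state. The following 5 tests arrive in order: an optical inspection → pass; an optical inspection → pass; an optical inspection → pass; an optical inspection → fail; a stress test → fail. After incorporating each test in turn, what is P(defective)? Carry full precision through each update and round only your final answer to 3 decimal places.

0.037

After an optical inspection='pass': P(defective) = 0.15·0.3500 / (0.15·0.3500 + 0.6·0.6500) ≈ 0.1186
After an optical inspection='pass': P(defective) = 0.15·0.1186 / (0.15·0.1186 + 0.6·0.8814) ≈ 0.0326
After an optical inspection='pass': P(defective) = 0.15·0.0326 / (0.15·0.0326 + 0.6·0.9674) ≈ 0.0083
After an optical inspection='fail': P(defective) = 0.85·0.0083 / (0.85·0.0083 + 0.4·0.9917) ≈ 0.0176
After a stress test='fail': P(defective) = 0.75·0.0176 / (0.75·0.0176 + 0.35·0.9824) ≈ 0.0369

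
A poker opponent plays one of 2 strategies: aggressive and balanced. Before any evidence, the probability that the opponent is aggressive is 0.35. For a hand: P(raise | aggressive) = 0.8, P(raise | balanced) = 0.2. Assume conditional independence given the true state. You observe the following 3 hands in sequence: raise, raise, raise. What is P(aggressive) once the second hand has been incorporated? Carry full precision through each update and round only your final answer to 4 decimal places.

Each posterior becomes the prior for the next update.
After 'raise': P(aggressive) = 0.8·0.3500 / (0.8·0.3500 + 0.2·0.6500) ≈ 0.6829
After 'raise': P(aggressive) = 0.8·0.6829 / (0.8·0.6829 + 0.2·0.3171) ≈ 0.8960

0.8960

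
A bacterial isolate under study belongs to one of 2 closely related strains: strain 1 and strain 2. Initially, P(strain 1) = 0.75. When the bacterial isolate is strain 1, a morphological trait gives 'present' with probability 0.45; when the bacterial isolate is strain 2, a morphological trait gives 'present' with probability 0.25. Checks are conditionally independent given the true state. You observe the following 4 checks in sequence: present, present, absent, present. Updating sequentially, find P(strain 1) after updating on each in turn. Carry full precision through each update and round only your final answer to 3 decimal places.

After 'present': P(strain 1) = 0.45·0.7500 / (0.45·0.7500 + 0.25·0.2500) ≈ 0.8438
After 'present': P(strain 1) = 0.45·0.8438 / (0.45·0.8438 + 0.25·0.1562) ≈ 0.9067
After 'absent': P(strain 1) = 0.55·0.9067 / (0.55·0.9067 + 0.75·0.0933) ≈ 0.8770
After 'present': P(strain 1) = 0.45·0.8770 / (0.45·0.8770 + 0.25·0.1230) ≈ 0.9277

0.928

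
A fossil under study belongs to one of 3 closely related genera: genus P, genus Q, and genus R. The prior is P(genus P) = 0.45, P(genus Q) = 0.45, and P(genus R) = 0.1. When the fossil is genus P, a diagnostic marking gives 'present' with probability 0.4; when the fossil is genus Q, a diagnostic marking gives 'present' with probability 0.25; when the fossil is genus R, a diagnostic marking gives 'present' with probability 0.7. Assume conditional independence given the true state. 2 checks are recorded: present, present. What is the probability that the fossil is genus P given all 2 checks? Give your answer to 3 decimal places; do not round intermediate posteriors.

Each posterior becomes the prior for the next update.
After 'present': normaliser = 0.4·0.4500 + 0.25·0.4500 + 0.7·0.1000; P(genus P) ≈ 0.4966, P(genus Q) ≈ 0.3103, P(genus R) ≈ 0.1931
After 'present': normaliser = 0.4·0.4966 + 0.25·0.3103 + 0.7·0.1931; P(genus P) ≈ 0.4828, P(genus Q) ≈ 0.1886, P(genus R) ≈ 0.3286

0.483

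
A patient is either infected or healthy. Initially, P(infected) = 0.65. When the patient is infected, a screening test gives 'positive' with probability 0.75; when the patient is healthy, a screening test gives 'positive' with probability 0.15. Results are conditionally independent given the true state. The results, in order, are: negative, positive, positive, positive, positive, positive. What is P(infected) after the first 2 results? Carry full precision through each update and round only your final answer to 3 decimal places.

0.732

Apply Bayes' rule sequentially, carrying P(infected) forward.
After 'negative': P(infected) = 0.25·0.6500 / (0.25·0.6500 + 0.85·0.3500) ≈ 0.3533
After 'positive': P(infected) = 0.75·0.3533 / (0.75·0.3533 + 0.15·0.6467) ≈ 0.7320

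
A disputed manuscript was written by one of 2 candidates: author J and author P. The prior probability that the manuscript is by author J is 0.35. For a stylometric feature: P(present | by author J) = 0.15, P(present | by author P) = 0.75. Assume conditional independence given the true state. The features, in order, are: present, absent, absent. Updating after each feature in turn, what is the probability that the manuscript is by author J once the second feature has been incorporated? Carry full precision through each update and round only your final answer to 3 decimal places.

0.268

After 'present': P(author J) = 0.15·0.3500 / (0.15·0.3500 + 0.75·0.6500) ≈ 0.0972
After 'absent': P(author J) = 0.85·0.0972 / (0.85·0.0972 + 0.25·0.9028) ≈ 0.2680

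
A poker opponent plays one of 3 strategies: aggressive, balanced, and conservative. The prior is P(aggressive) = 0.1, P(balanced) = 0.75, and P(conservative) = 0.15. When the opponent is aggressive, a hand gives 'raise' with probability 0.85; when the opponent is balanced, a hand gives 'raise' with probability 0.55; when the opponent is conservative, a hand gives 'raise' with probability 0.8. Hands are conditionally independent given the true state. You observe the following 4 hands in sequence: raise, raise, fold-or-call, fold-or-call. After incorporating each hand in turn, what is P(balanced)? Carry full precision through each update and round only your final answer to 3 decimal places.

Each posterior becomes the prior for the next update.
After 'raise': normaliser = 0.85·0.1000 + 0.55·0.7500 + 0.8·0.1500; P(aggressive) ≈ 0.1377, P(balanced) ≈ 0.6680, P(conservative) ≈ 0.1943
After 'raise': normaliser = 0.85·0.1377 + 0.55·0.6680 + 0.8·0.1943; P(aggressive) ≈ 0.1829, P(balanced) ≈ 0.5742, P(conservative) ≈ 0.2430
After 'fold-or-call': normaliser = 0.15·0.1829 + 0.45·0.5742 + 0.2·0.2430; P(aggressive) ≈ 0.0820, P(balanced) ≈ 0.7727, P(conservative) ≈ 0.1453
After 'fold-or-call': normaliser = 0.15·0.0820 + 0.45·0.7727 + 0.2·0.1453; P(aggressive) ≈ 0.0316, P(balanced) ≈ 0.8937, P(conservative) ≈ 0.0747

0.894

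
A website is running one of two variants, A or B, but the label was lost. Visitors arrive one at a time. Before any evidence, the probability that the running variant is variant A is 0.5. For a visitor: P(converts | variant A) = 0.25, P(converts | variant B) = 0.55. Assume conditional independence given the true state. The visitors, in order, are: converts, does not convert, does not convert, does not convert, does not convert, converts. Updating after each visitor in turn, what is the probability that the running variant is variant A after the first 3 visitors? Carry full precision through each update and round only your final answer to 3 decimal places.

After 'converts': P(A) = 0.25·0.5000 / (0.25·0.5000 + 0.55·0.5000) ≈ 0.3125
After 'does not convert': P(A) = 0.75·0.3125 / (0.75·0.3125 + 0.45·0.6875) ≈ 0.4310
After 'does not convert': P(A) = 0.75·0.4310 / (0.75·0.4310 + 0.45·0.5690) ≈ 0.5580

0.558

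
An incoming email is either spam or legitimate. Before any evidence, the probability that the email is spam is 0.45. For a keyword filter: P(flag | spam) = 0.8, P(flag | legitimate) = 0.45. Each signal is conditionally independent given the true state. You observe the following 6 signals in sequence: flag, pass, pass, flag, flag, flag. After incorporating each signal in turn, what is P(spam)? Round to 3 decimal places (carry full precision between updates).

After 'flag': P(spam) = 0.8·0.4500 / (0.8·0.4500 + 0.45·0.5500) ≈ 0.5926
After 'pass': P(spam) = 0.2·0.5926 / (0.2·0.5926 + 0.55·0.4074) ≈ 0.3459
After 'pass': P(spam) = 0.2·0.3459 / (0.2·0.3459 + 0.55·0.6541) ≈ 0.1613
After 'flag': P(spam) = 0.8·0.1613 / (0.8·0.1613 + 0.45·0.8387) ≈ 0.2548
After 'flag': P(spam) = 0.8·0.2548 / (0.8·0.2548 + 0.45·0.7452) ≈ 0.3781
After 'flag': P(spam) = 0.8·0.3781 / (0.8·0.3781 + 0.45·0.6219) ≈ 0.5194

0.519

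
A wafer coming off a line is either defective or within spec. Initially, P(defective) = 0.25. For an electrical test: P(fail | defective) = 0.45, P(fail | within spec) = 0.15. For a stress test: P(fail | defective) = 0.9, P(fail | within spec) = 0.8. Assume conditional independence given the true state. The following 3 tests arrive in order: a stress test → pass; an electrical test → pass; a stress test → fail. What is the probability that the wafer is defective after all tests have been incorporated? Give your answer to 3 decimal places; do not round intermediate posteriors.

After a stress test='pass': P(defective) = 0.1·0.2500 / (0.1·0.2500 + 0.2·0.7500) ≈ 0.1429
After an electrical test='pass': P(defective) = 0.55·0.1429 / (0.55·0.1429 + 0.85·0.8571) ≈ 0.0973
After a stress test='fail': P(defective) = 0.9·0.0973 / (0.9·0.0973 + 0.8·0.9027) ≈ 0.1082

0.108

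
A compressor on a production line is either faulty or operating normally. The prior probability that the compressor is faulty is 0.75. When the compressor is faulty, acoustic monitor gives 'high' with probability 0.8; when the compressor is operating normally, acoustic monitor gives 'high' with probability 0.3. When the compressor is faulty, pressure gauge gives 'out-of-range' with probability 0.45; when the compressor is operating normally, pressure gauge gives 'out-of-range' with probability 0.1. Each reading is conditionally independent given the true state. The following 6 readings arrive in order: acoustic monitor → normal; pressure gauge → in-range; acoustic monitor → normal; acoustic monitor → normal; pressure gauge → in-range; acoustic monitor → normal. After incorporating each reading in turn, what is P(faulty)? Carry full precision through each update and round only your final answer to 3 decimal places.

0.007

Each posterior becomes the prior for the next update.
After acoustic monitor='normal': P(faulty) = 0.2·0.7500 / (0.2·0.7500 + 0.7·0.2500) ≈ 0.4615
After pressure gauge='in-range': P(faulty) = 0.55·0.4615 / (0.55·0.4615 + 0.9·0.5385) ≈ 0.3438
After acoustic monitor='normal': P(faulty) = 0.2·0.3438 / (0.2·0.3438 + 0.7·0.6562) ≈ 0.1302
After acoustic monitor='normal': P(faulty) = 0.2·0.1302 / (0.2·0.1302 + 0.7·0.8698) ≈ 0.0410
After pressure gauge='in-range': P(faulty) = 0.55·0.0410 / (0.55·0.0410 + 0.9·0.9590) ≈ 0.0255
After acoustic monitor='normal': P(faulty) = 0.2·0.0255 / (0.2·0.0255 + 0.7·0.9745) ≈ 0.0074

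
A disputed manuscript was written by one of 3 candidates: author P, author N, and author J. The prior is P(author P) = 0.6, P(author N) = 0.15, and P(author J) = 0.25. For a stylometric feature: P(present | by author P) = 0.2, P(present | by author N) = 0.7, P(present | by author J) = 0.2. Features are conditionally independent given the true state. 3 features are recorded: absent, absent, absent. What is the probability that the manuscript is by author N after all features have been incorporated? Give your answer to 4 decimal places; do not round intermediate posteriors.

After 'absent': normaliser = 0.8·0.6000 + 0.3·0.1500 + 0.8·0.2500; P(author P) ≈ 0.6621, P(author N) ≈ 0.0621, P(author J) ≈ 0.2759
After 'absent': normaliser = 0.8·0.6621 + 0.3·0.0621 + 0.8·0.2759; P(author P) ≈ 0.6888, P(author N) ≈ 0.0242, P(author J) ≈ 0.2870
After 'absent': normaliser = 0.8·0.6888 + 0.3·0.0242 + 0.8·0.2870; P(author P) ≈ 0.6994, P(author N) ≈ 0.0092, P(author J) ≈ 0.2914

0.0092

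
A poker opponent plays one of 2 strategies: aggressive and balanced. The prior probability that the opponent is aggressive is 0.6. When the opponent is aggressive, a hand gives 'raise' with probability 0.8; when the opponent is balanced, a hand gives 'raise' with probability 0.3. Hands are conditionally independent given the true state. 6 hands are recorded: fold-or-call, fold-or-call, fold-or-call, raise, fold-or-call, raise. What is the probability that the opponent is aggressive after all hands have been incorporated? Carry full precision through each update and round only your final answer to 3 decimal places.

0.066

Each posterior becomes the prior for the next update.
After 'fold-or-call': P(aggressive) = 0.2·0.6000 / (0.2·0.6000 + 0.7·0.4000) ≈ 0.3000
After 'fold-or-call': P(aggressive) = 0.2·0.3000 / (0.2·0.3000 + 0.7·0.7000) ≈ 0.1091
After 'fold-or-call': P(aggressive) = 0.2·0.1091 / (0.2·0.1091 + 0.7·0.8909) ≈ 0.0338
After 'raise': P(aggressive) = 0.8·0.0338 / (0.8·0.0338 + 0.3·0.9662) ≈ 0.0853
After 'fold-or-call': P(aggressive) = 0.2·0.0853 / (0.2·0.0853 + 0.7·0.9147) ≈ 0.0260
After 'raise': P(aggressive) = 0.8·0.0260 / (0.8·0.0260 + 0.3·0.9740) ≈ 0.0664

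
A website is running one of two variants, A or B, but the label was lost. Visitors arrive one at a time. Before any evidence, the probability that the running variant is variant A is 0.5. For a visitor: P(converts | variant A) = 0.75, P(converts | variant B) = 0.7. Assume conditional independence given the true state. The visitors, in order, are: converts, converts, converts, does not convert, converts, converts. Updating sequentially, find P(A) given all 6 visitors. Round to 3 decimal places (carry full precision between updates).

0.541

After 'converts': P(A) = 0.75·0.5000 / (0.75·0.5000 + 0.7·0.5000) ≈ 0.5172
After 'converts': P(A) = 0.75·0.5172 / (0.75·0.5172 + 0.7·0.4828) ≈ 0.5344
After 'converts': P(A) = 0.75·0.5344 / (0.75·0.5344 + 0.7·0.4656) ≈ 0.5516
After 'does not convert': P(A) = 0.25·0.5516 / (0.25·0.5516 + 0.3·0.4484) ≈ 0.5062
After 'converts': P(A) = 0.75·0.5062 / (0.75·0.5062 + 0.7·0.4938) ≈ 0.5234
After 'converts': P(A) = 0.75·0.5234 / (0.75·0.5234 + 0.7·0.4766) ≈ 0.5406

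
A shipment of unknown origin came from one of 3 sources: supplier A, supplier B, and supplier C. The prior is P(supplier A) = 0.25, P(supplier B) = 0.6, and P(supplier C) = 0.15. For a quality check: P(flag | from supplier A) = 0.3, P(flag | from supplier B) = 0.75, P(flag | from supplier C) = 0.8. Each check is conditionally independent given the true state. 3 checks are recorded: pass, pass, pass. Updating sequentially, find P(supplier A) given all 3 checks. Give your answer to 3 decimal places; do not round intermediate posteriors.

0.890

After 'pass': normaliser = 0.7·0.2500 + 0.25·0.6000 + 0.2·0.1500; P(supplier A) ≈ 0.4930, P(supplier B) ≈ 0.4225, P(supplier C) ≈ 0.0845
After 'pass': normaliser = 0.7·0.4930 + 0.25·0.4225 + 0.2·0.0845; P(supplier A) ≈ 0.7380, P(supplier B) ≈ 0.2259, P(supplier C) ≈ 0.0361
After 'pass': normaliser = 0.7·0.7380 + 0.25·0.2259 + 0.2·0.0361; P(supplier A) ≈ 0.8902, P(supplier B) ≈ 0.0973, P(supplier C) ≈ 0.0125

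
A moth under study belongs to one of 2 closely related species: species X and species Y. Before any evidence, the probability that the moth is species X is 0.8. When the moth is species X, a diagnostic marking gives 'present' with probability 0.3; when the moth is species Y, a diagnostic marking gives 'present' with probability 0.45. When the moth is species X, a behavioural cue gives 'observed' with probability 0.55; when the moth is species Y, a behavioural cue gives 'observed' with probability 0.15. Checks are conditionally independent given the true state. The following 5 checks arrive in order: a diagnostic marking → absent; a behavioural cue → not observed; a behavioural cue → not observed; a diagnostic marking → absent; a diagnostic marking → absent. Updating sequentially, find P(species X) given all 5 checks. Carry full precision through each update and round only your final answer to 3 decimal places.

After a diagnostic marking='absent': P(species X) = 0.7·0.8000 / (0.7·0.8000 + 0.55·0.2000) ≈ 0.8358
After a behavioural cue='not observed': P(species X) = 0.45·0.8358 / (0.45·0.8358 + 0.85·0.1642) ≈ 0.7294
After a behavioural cue='not observed': P(species X) = 0.45·0.7294 / (0.45·0.7294 + 0.85·0.2706) ≈ 0.5879
After a diagnostic marking='absent': P(species X) = 0.7·0.5879 / (0.7·0.5879 + 0.55·0.4121) ≈ 0.6449
After a diagnostic marking='absent': P(species X) = 0.7·0.6449 / (0.7·0.6449 + 0.55·0.3551) ≈ 0.6980

0.698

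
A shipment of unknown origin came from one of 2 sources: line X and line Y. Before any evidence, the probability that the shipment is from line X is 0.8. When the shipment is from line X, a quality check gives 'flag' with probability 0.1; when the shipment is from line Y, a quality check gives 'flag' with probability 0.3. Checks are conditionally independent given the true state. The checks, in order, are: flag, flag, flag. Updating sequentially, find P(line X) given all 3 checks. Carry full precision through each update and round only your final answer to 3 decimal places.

Each posterior becomes the prior for the next update.
After 'flag': P(line X) = 0.1·0.8000 / (0.1·0.8000 + 0.3·0.2000) ≈ 0.5714
After 'flag': P(line X) = 0.1·0.5714 / (0.1·0.5714 + 0.3·0.4286) ≈ 0.3077
After 'flag': P(line X) = 0.1·0.3077 / (0.1·0.3077 + 0.3·0.6923) ≈ 0.1290

0.129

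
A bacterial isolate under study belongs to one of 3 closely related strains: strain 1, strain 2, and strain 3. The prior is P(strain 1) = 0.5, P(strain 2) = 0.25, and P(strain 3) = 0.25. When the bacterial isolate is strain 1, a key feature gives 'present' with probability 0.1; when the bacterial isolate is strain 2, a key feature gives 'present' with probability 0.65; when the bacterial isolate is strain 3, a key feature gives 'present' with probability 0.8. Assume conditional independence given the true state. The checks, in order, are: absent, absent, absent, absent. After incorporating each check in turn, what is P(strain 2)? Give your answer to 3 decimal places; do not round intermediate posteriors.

Apply Bayes' rule sequentially, carrying P(strain 2) forward.
After 'absent': normaliser = 0.9·0.5000 + 0.35·0.2500 + 0.2·0.2500; P(strain 1) ≈ 0.7660, P(strain 2) ≈ 0.1489, P(strain 3) ≈ 0.0851
After 'absent': normaliser = 0.9·0.7660 + 0.35·0.1489 + 0.2·0.0851; P(strain 1) ≈ 0.9088, P(strain 2) ≈ 0.0687, P(strain 3) ≈ 0.0224
After 'absent': normaliser = 0.9·0.9088 + 0.35·0.0687 + 0.2·0.0224; P(strain 1) ≈ 0.9663, P(strain 2) ≈ 0.0284, P(strain 3) ≈ 0.0053
After 'absent': normaliser = 0.9·0.9663 + 0.35·0.0284 + 0.2·0.0053; P(strain 1) ≈ 0.9875, P(strain 2) ≈ 0.0113, P(strain 3) ≈ 0.0012

0.011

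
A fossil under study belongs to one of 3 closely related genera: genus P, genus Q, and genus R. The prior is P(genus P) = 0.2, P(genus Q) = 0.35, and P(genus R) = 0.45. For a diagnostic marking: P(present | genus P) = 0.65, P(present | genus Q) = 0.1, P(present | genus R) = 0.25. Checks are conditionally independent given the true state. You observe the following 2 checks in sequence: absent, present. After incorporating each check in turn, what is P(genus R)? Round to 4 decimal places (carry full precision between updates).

After 'absent': normaliser = 0.35·0.2000 + 0.9·0.3500 + 0.75·0.4500; P(genus P) ≈ 0.0969, P(genus Q) ≈ 0.4360, P(genus R) ≈ 0.4671
After 'present': normaliser = 0.65·0.0969 + 0.1·0.4360 + 0.25·0.4671; P(genus P) ≈ 0.2820, P(genus Q) ≈ 0.1952, P(genus R) ≈ 0.5229

0.5229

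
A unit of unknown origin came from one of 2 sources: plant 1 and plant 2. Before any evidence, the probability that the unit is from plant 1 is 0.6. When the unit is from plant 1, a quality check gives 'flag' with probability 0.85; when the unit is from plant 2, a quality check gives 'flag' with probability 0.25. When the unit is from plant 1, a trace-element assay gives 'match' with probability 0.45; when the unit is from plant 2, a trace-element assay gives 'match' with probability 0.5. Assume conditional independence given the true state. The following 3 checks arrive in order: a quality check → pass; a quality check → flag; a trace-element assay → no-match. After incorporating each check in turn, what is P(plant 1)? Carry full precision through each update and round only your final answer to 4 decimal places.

0.5287

Each posterior becomes the prior for the next update.
After a quality check='pass': P(plant 1) = 0.15·0.6000 / (0.15·0.6000 + 0.75·0.4000) ≈ 0.2308
After a quality check='flag': P(plant 1) = 0.85·0.2308 / (0.85·0.2308 + 0.25·0.7692) ≈ 0.5050
After a trace-element assay='no-match': P(plant 1) = 0.55·0.5050 / (0.55·0.5050 + 0.5·0.4950) ≈ 0.5287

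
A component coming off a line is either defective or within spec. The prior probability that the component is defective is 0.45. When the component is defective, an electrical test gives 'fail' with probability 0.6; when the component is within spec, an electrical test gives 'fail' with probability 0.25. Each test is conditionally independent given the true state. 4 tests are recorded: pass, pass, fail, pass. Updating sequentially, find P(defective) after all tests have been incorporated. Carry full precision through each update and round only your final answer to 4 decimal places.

0.2295

After 'pass': P(defective) = 0.4·0.4500 / (0.4·0.4500 + 0.75·0.5500) ≈ 0.3038
After 'pass': P(defective) = 0.4·0.3038 / (0.4·0.3038 + 0.75·0.6962) ≈ 0.1888
After 'fail': P(defective) = 0.6·0.1888 / (0.6·0.1888 + 0.25·0.8112) ≈ 0.3584
After 'pass': P(defective) = 0.4·0.3584 / (0.4·0.3584 + 0.75·0.6416) ≈ 0.2295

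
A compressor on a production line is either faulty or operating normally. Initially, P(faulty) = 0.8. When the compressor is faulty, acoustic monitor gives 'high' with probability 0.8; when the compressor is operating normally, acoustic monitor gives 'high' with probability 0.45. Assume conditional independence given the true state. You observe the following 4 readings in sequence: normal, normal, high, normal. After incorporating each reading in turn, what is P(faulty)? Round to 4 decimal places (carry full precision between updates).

Each posterior becomes the prior for the next update.
After 'normal': P(faulty) = 0.2·0.8000 / (0.2·0.8000 + 0.55·0.2000) ≈ 0.5926
After 'normal': P(faulty) = 0.2·0.5926 / (0.2·0.5926 + 0.55·0.4074) ≈ 0.3459
After 'high': P(faulty) = 0.8·0.3459 / (0.8·0.3459 + 0.45·0.6541) ≈ 0.4846
After 'normal': P(faulty) = 0.2·0.4846 / (0.2·0.4846 + 0.55·0.5154) ≈ 0.2548

0.2548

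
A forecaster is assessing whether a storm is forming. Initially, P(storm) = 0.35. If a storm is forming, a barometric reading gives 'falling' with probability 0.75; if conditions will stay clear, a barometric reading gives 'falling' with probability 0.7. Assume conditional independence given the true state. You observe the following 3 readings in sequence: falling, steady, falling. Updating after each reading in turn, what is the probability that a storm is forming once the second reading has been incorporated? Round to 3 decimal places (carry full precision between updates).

0.325

Apply Bayes' rule sequentially, carrying P(storm) forward.
After 'falling': P(storm) = 0.75·0.3500 / (0.75·0.3500 + 0.7·0.6500) ≈ 0.3659
After 'steady': P(storm) = 0.25·0.3659 / (0.25·0.3659 + 0.3·0.6341) ≈ 0.3247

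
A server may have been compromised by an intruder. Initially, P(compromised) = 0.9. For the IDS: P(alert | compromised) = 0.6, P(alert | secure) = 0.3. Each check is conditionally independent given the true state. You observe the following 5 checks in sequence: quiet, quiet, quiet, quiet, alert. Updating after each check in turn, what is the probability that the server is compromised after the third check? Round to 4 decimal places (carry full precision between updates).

0.6268

Apply Bayes' rule sequentially, carrying P(compromised) forward.
After 'quiet': P(compromised) = 0.4·0.9000 / (0.4·0.9000 + 0.7·0.1000) ≈ 0.8372
After 'quiet': P(compromised) = 0.4·0.8372 / (0.4·0.8372 + 0.7·0.1628) ≈ 0.7461
After 'quiet': P(compromised) = 0.4·0.7461 / (0.4·0.7461 + 0.7·0.2539) ≈ 0.6268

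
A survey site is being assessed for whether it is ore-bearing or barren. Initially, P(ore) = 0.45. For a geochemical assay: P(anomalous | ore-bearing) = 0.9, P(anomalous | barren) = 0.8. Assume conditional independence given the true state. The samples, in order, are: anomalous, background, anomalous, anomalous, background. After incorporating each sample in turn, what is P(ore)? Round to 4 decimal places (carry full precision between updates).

0.2255

After 'anomalous': P(ore) = 0.9·0.4500 / (0.9·0.4500 + 0.8·0.5500) ≈ 0.4793
After 'background': P(ore) = 0.1·0.4793 / (0.1·0.4793 + 0.2·0.5207) ≈ 0.3152
After 'anomalous': P(ore) = 0.9·0.3152 / (0.9·0.3152 + 0.8·0.6848) ≈ 0.3411
After 'anomalous': P(ore) = 0.9·0.3411 / (0.9·0.3411 + 0.8·0.6589) ≈ 0.3681
After 'background': P(ore) = 0.1·0.3681 / (0.1·0.3681 + 0.2·0.6319) ≈ 0.2255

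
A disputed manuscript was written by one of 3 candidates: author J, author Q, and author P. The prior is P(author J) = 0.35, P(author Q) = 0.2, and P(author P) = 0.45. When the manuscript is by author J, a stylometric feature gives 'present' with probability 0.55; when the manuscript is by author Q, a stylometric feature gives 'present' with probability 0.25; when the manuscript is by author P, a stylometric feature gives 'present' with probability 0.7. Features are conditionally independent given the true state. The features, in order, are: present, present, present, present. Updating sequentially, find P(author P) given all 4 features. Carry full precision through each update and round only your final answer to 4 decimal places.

After 'present': normaliser = 0.55·0.3500 + 0.25·0.2000 + 0.7·0.4500; P(author J) ≈ 0.3453, P(author Q) ≈ 0.0897, P(author P) ≈ 0.5650
After 'present': normaliser = 0.55·0.3453 + 0.25·0.0897 + 0.7·0.5650; P(author J) ≈ 0.3124, P(author Q) ≈ 0.0369, P(author P) ≈ 0.6507
After 'present': normaliser = 0.55·0.3124 + 0.25·0.0369 + 0.7·0.6507; P(author J) ≈ 0.2700, P(author Q) ≈ 0.0145, P(author P) ≈ 0.7156
After 'present': normaliser = 0.55·0.2700 + 0.25·0.0145 + 0.7·0.7156; P(author J) ≈ 0.2274, P(author Q) ≈ 0.0055, P(author P) ≈ 0.7671

0.7671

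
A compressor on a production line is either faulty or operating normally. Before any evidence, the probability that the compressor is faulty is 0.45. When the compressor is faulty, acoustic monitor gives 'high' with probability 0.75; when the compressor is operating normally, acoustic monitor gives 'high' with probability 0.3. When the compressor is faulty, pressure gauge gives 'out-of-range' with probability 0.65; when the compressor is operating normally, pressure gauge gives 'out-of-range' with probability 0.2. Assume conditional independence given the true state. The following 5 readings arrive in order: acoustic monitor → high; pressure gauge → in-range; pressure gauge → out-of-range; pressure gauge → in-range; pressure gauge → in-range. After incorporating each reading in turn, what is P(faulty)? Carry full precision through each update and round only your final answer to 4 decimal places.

Each posterior becomes the prior for the next update.
After acoustic monitor='high': P(faulty) = 0.75·0.4500 / (0.75·0.4500 + 0.3·0.5500) ≈ 0.6716
After pressure gauge='in-range': P(faulty) = 0.35·0.6716 / (0.35·0.6716 + 0.8·0.3284) ≈ 0.4723
After pressure gauge='out-of-range': P(faulty) = 0.65·0.4723 / (0.65·0.4723 + 0.2·0.5277) ≈ 0.7441
After pressure gauge='in-range': P(faulty) = 0.35·0.7441 / (0.35·0.7441 + 0.8·0.2559) ≈ 0.5599
After pressure gauge='in-range': P(faulty) = 0.35·0.5599 / (0.35·0.5599 + 0.8·0.4401) ≈ 0.3576

0.3576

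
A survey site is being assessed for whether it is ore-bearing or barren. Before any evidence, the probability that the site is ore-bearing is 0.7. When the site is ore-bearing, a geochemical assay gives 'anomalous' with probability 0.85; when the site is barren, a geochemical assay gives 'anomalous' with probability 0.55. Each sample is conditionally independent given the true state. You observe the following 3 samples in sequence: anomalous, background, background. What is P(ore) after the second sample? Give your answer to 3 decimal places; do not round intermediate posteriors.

0.546

Apply Bayes' rule sequentially, carrying P(ore) forward.
After 'anomalous': P(ore) = 0.85·0.7000 / (0.85·0.7000 + 0.55·0.3000) ≈ 0.7829
After 'background': P(ore) = 0.15·0.7829 / (0.15·0.7829 + 0.45·0.2171) ≈ 0.5459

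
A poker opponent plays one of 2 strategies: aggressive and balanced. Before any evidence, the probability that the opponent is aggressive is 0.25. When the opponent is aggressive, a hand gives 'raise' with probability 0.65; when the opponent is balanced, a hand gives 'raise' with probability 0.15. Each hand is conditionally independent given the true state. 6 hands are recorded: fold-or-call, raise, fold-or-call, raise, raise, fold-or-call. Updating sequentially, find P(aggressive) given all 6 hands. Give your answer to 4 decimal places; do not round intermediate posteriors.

0.6544

Each posterior becomes the prior for the next update.
After 'fold-or-call': P(aggressive) = 0.35·0.2500 / (0.35·0.2500 + 0.85·0.7500) ≈ 0.1207
After 'raise': P(aggressive) = 0.65·0.1207 / (0.65·0.1207 + 0.15·0.8793) ≈ 0.3730
After 'fold-or-call': P(aggressive) = 0.35·0.3730 / (0.35·0.3730 + 0.85·0.6270) ≈ 0.1967
After 'raise': P(aggressive) = 0.65·0.1967 / (0.65·0.1967 + 0.15·0.8033) ≈ 0.5149
After 'raise': P(aggressive) = 0.65·0.5149 / (0.65·0.5149 + 0.15·0.4851) ≈ 0.8214
After 'fold-or-call': P(aggressive) = 0.35·0.8214 / (0.35·0.8214 + 0.85·0.1786) ≈ 0.6544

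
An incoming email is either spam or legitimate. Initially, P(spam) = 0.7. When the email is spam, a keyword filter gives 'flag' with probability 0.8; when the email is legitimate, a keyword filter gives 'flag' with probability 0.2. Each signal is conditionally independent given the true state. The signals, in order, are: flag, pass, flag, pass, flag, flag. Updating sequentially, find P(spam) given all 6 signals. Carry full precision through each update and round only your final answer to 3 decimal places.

0.974

Each posterior becomes the prior for the next update.
After 'flag': P(spam) = 0.8·0.7000 / (0.8·0.7000 + 0.2·0.3000) ≈ 0.9032
After 'pass': P(spam) = 0.2·0.9032 / (0.2·0.9032 + 0.8·0.0968) ≈ 0.7000
After 'flag': P(spam) = 0.8·0.7000 / (0.8·0.7000 + 0.2·0.3000) ≈ 0.9032
After 'pass': P(spam) = 0.2·0.9032 / (0.2·0.9032 + 0.8·0.0968) ≈ 0.7000
After 'flag': P(spam) = 0.8·0.7000 / (0.8·0.7000 + 0.2·0.3000) ≈ 0.9032
After 'flag': P(spam) = 0.8·0.9032 / (0.8·0.9032 + 0.2·0.0968) ≈ 0.9739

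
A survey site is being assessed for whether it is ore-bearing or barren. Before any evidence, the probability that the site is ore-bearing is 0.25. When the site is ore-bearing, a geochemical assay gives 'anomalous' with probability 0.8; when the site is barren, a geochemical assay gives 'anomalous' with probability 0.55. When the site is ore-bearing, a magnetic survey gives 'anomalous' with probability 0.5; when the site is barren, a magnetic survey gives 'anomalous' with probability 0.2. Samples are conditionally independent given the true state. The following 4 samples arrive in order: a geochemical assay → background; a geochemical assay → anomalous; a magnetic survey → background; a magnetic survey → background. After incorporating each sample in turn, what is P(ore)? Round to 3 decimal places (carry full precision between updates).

Apply Bayes' rule sequentially, carrying P(ore) forward.
After a geochemical assay='background': P(ore) = 0.2·0.2500 / (0.2·0.2500 + 0.45·0.7500) ≈ 0.1290
After a geochemical assay='anomalous': P(ore) = 0.8·0.1290 / (0.8·0.1290 + 0.55·0.8710) ≈ 0.1773
After a magnetic survey='background': P(ore) = 0.5·0.1773 / (0.5·0.1773 + 0.8·0.8227) ≈ 0.1187
After a magnetic survey='background': P(ore) = 0.5·0.1187 / (0.5·0.1187 + 0.8·0.8813) ≈ 0.0776

0.078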